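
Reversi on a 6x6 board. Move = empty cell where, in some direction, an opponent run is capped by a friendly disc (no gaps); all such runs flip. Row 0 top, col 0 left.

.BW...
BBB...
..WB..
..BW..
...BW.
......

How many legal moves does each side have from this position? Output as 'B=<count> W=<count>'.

-- B to move --
(0,3): flips 1 -> legal
(1,3): no bracket -> illegal
(2,1): flips 1 -> legal
(2,4): no bracket -> illegal
(3,1): no bracket -> illegal
(3,4): flips 1 -> legal
(3,5): no bracket -> illegal
(4,2): no bracket -> illegal
(4,5): flips 1 -> legal
(5,3): no bracket -> illegal
(5,4): no bracket -> illegal
(5,5): flips 3 -> legal
B mobility = 5
-- W to move --
(0,0): flips 2 -> legal
(0,3): no bracket -> illegal
(1,3): flips 1 -> legal
(1,4): no bracket -> illegal
(2,0): flips 1 -> legal
(2,1): no bracket -> illegal
(2,4): flips 1 -> legal
(3,1): flips 1 -> legal
(3,4): no bracket -> illegal
(4,1): no bracket -> illegal
(4,2): flips 2 -> legal
(5,2): no bracket -> illegal
(5,3): flips 1 -> legal
(5,4): no bracket -> illegal
W mobility = 7

Answer: B=5 W=7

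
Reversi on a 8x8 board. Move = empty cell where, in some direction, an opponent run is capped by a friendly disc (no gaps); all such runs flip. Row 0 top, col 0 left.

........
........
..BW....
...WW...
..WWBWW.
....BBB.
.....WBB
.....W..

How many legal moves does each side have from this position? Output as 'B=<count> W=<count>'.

-- B to move --
(1,2): flips 3 -> legal
(1,3): no bracket -> illegal
(1,4): no bracket -> illegal
(2,4): flips 2 -> legal
(2,5): no bracket -> illegal
(3,1): no bracket -> illegal
(3,2): flips 1 -> legal
(3,5): flips 1 -> legal
(3,6): flips 2 -> legal
(3,7): flips 1 -> legal
(4,1): flips 2 -> legal
(4,7): flips 2 -> legal
(5,1): no bracket -> illegal
(5,2): no bracket -> illegal
(5,3): no bracket -> illegal
(5,7): no bracket -> illegal
(6,4): flips 1 -> legal
(7,4): flips 1 -> legal
(7,6): flips 1 -> legal
B mobility = 11
-- W to move --
(1,1): flips 1 -> legal
(1,2): no bracket -> illegal
(1,3): no bracket -> illegal
(2,1): flips 1 -> legal
(3,1): no bracket -> illegal
(3,2): no bracket -> illegal
(3,5): no bracket -> illegal
(4,7): flips 1 -> legal
(5,3): no bracket -> illegal
(5,7): flips 1 -> legal
(6,3): flips 1 -> legal
(6,4): flips 3 -> legal
(7,6): flips 2 -> legal
(7,7): flips 3 -> legal
W mobility = 8

Answer: B=11 W=8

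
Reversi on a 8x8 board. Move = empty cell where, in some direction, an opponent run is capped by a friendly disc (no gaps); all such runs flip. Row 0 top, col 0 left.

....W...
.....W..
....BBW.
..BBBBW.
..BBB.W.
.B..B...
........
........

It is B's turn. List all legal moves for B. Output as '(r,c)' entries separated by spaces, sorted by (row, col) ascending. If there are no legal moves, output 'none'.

Answer: (0,5) (0,6) (1,7) (2,7) (3,7) (4,7) (5,7)

Derivation:
(0,3): no bracket -> illegal
(0,5): flips 1 -> legal
(0,6): flips 1 -> legal
(1,3): no bracket -> illegal
(1,4): no bracket -> illegal
(1,6): no bracket -> illegal
(1,7): flips 1 -> legal
(2,7): flips 1 -> legal
(3,7): flips 1 -> legal
(4,5): no bracket -> illegal
(4,7): flips 1 -> legal
(5,5): no bracket -> illegal
(5,6): no bracket -> illegal
(5,7): flips 1 -> legal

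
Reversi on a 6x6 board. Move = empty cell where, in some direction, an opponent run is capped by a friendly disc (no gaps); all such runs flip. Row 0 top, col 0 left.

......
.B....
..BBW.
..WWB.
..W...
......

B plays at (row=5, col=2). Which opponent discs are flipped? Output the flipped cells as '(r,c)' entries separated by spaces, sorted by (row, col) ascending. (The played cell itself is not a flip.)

Answer: (3,2) (4,2)

Derivation:
Dir NW: first cell '.' (not opp) -> no flip
Dir N: opp run (4,2) (3,2) capped by B -> flip
Dir NE: first cell '.' (not opp) -> no flip
Dir W: first cell '.' (not opp) -> no flip
Dir E: first cell '.' (not opp) -> no flip
Dir SW: edge -> no flip
Dir S: edge -> no flip
Dir SE: edge -> no flip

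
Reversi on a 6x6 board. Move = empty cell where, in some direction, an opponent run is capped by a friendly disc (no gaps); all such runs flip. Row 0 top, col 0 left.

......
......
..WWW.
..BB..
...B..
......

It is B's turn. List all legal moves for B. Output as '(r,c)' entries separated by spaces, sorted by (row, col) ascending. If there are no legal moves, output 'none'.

(1,1): flips 1 -> legal
(1,2): flips 1 -> legal
(1,3): flips 1 -> legal
(1,4): flips 1 -> legal
(1,5): flips 1 -> legal
(2,1): no bracket -> illegal
(2,5): no bracket -> illegal
(3,1): no bracket -> illegal
(3,4): no bracket -> illegal
(3,5): no bracket -> illegal

Answer: (1,1) (1,2) (1,3) (1,4) (1,5)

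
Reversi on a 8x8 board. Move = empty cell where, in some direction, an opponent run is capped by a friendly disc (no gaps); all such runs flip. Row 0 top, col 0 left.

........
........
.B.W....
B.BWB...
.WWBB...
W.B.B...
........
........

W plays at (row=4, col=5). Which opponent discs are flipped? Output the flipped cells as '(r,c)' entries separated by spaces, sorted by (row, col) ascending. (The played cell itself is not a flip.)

Dir NW: opp run (3,4) capped by W -> flip
Dir N: first cell '.' (not opp) -> no flip
Dir NE: first cell '.' (not opp) -> no flip
Dir W: opp run (4,4) (4,3) capped by W -> flip
Dir E: first cell '.' (not opp) -> no flip
Dir SW: opp run (5,4), next='.' -> no flip
Dir S: first cell '.' (not opp) -> no flip
Dir SE: first cell '.' (not opp) -> no flip

Answer: (3,4) (4,3) (4,4)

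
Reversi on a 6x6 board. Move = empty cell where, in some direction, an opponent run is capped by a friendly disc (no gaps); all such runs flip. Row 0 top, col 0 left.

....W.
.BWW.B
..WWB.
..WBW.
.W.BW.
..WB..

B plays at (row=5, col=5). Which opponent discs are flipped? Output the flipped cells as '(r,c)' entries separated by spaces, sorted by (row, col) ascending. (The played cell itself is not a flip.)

Dir NW: opp run (4,4) capped by B -> flip
Dir N: first cell '.' (not opp) -> no flip
Dir NE: edge -> no flip
Dir W: first cell '.' (not opp) -> no flip
Dir E: edge -> no flip
Dir SW: edge -> no flip
Dir S: edge -> no flip
Dir SE: edge -> no flip

Answer: (4,4)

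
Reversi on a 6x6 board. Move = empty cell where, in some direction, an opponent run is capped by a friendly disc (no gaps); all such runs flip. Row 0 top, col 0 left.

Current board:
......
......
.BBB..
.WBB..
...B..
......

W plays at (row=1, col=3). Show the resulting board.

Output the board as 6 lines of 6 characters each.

Answer: ......
...W..
.BWB..
.WBB..
...B..
......

Derivation:
Place W at (1,3); scan 8 dirs for brackets.
Dir NW: first cell '.' (not opp) -> no flip
Dir N: first cell '.' (not opp) -> no flip
Dir NE: first cell '.' (not opp) -> no flip
Dir W: first cell '.' (not opp) -> no flip
Dir E: first cell '.' (not opp) -> no flip
Dir SW: opp run (2,2) capped by W -> flip
Dir S: opp run (2,3) (3,3) (4,3), next='.' -> no flip
Dir SE: first cell '.' (not opp) -> no flip
All flips: (2,2)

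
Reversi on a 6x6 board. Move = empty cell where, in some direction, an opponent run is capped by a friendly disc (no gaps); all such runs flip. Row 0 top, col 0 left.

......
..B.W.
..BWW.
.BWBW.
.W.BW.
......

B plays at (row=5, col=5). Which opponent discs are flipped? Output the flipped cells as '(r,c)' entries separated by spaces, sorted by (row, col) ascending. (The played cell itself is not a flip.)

Answer: (4,4)

Derivation:
Dir NW: opp run (4,4) capped by B -> flip
Dir N: first cell '.' (not opp) -> no flip
Dir NE: edge -> no flip
Dir W: first cell '.' (not opp) -> no flip
Dir E: edge -> no flip
Dir SW: edge -> no flip
Dir S: edge -> no flip
Dir SE: edge -> no flip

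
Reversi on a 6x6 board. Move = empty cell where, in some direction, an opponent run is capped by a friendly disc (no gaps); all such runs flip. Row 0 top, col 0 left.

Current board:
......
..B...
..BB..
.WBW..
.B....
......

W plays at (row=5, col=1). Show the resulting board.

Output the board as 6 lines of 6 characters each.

Place W at (5,1); scan 8 dirs for brackets.
Dir NW: first cell '.' (not opp) -> no flip
Dir N: opp run (4,1) capped by W -> flip
Dir NE: first cell '.' (not opp) -> no flip
Dir W: first cell '.' (not opp) -> no flip
Dir E: first cell '.' (not opp) -> no flip
Dir SW: edge -> no flip
Dir S: edge -> no flip
Dir SE: edge -> no flip
All flips: (4,1)

Answer: ......
..B...
..BB..
.WBW..
.W....
.W....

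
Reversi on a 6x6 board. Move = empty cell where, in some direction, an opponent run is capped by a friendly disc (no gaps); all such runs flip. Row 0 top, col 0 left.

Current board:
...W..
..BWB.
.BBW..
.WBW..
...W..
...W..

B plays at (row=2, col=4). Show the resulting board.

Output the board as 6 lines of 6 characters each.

Answer: ...W..
..BWB.
.BBBB.
.WBW..
...W..
...W..

Derivation:
Place B at (2,4); scan 8 dirs for brackets.
Dir NW: opp run (1,3), next='.' -> no flip
Dir N: first cell 'B' (not opp) -> no flip
Dir NE: first cell '.' (not opp) -> no flip
Dir W: opp run (2,3) capped by B -> flip
Dir E: first cell '.' (not opp) -> no flip
Dir SW: opp run (3,3), next='.' -> no flip
Dir S: first cell '.' (not opp) -> no flip
Dir SE: first cell '.' (not opp) -> no flip
All flips: (2,3)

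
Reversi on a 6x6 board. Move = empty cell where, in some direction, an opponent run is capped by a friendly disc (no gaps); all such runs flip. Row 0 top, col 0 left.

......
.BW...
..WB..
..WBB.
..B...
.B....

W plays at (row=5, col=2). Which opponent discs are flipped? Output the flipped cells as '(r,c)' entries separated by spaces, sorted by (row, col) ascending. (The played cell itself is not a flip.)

Answer: (4,2)

Derivation:
Dir NW: first cell '.' (not opp) -> no flip
Dir N: opp run (4,2) capped by W -> flip
Dir NE: first cell '.' (not opp) -> no flip
Dir W: opp run (5,1), next='.' -> no flip
Dir E: first cell '.' (not opp) -> no flip
Dir SW: edge -> no flip
Dir S: edge -> no flip
Dir SE: edge -> no flip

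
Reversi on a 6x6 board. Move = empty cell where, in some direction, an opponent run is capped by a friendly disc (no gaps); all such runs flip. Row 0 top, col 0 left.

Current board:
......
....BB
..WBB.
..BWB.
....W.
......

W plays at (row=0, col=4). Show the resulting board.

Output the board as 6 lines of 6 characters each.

Place W at (0,4); scan 8 dirs for brackets.
Dir NW: edge -> no flip
Dir N: edge -> no flip
Dir NE: edge -> no flip
Dir W: first cell '.' (not opp) -> no flip
Dir E: first cell '.' (not opp) -> no flip
Dir SW: first cell '.' (not opp) -> no flip
Dir S: opp run (1,4) (2,4) (3,4) capped by W -> flip
Dir SE: opp run (1,5), next=edge -> no flip
All flips: (1,4) (2,4) (3,4)

Answer: ....W.
....WB
..WBW.
..BWW.
....W.
......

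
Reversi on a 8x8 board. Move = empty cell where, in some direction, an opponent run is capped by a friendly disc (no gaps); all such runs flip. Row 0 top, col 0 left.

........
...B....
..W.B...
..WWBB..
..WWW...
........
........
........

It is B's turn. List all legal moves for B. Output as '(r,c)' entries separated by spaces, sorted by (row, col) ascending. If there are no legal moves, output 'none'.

(1,1): no bracket -> illegal
(1,2): no bracket -> illegal
(2,1): no bracket -> illegal
(2,3): no bracket -> illegal
(3,1): flips 3 -> legal
(4,1): no bracket -> illegal
(4,5): no bracket -> illegal
(5,1): flips 2 -> legal
(5,2): flips 1 -> legal
(5,3): flips 1 -> legal
(5,4): flips 1 -> legal
(5,5): no bracket -> illegal

Answer: (3,1) (5,1) (5,2) (5,3) (5,4)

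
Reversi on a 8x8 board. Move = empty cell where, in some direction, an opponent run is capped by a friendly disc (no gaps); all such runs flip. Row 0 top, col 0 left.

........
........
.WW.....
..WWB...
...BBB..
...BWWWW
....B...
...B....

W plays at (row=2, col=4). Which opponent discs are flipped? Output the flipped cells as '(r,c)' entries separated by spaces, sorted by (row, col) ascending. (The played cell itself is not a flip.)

Dir NW: first cell '.' (not opp) -> no flip
Dir N: first cell '.' (not opp) -> no flip
Dir NE: first cell '.' (not opp) -> no flip
Dir W: first cell '.' (not opp) -> no flip
Dir E: first cell '.' (not opp) -> no flip
Dir SW: first cell 'W' (not opp) -> no flip
Dir S: opp run (3,4) (4,4) capped by W -> flip
Dir SE: first cell '.' (not opp) -> no flip

Answer: (3,4) (4,4)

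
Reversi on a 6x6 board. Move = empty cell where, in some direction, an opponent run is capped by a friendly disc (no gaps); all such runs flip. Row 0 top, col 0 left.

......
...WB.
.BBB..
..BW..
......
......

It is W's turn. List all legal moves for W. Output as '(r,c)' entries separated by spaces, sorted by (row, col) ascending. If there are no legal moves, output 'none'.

(0,3): no bracket -> illegal
(0,4): no bracket -> illegal
(0,5): no bracket -> illegal
(1,0): no bracket -> illegal
(1,1): flips 1 -> legal
(1,2): no bracket -> illegal
(1,5): flips 1 -> legal
(2,0): no bracket -> illegal
(2,4): no bracket -> illegal
(2,5): no bracket -> illegal
(3,0): no bracket -> illegal
(3,1): flips 2 -> legal
(3,4): no bracket -> illegal
(4,1): no bracket -> illegal
(4,2): no bracket -> illegal
(4,3): no bracket -> illegal

Answer: (1,1) (1,5) (3,1)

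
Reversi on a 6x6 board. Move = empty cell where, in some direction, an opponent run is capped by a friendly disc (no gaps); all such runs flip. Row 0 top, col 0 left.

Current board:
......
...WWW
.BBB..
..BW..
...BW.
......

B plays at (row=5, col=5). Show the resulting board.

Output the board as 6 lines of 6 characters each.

Place B at (5,5); scan 8 dirs for brackets.
Dir NW: opp run (4,4) (3,3) capped by B -> flip
Dir N: first cell '.' (not opp) -> no flip
Dir NE: edge -> no flip
Dir W: first cell '.' (not opp) -> no flip
Dir E: edge -> no flip
Dir SW: edge -> no flip
Dir S: edge -> no flip
Dir SE: edge -> no flip
All flips: (3,3) (4,4)

Answer: ......
...WWW
.BBB..
..BB..
...BB.
.....B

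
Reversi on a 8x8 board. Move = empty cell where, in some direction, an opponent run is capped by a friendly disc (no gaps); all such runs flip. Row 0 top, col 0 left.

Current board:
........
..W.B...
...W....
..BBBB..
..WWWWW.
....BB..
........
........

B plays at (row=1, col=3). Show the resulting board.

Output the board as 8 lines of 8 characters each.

Place B at (1,3); scan 8 dirs for brackets.
Dir NW: first cell '.' (not opp) -> no flip
Dir N: first cell '.' (not opp) -> no flip
Dir NE: first cell '.' (not opp) -> no flip
Dir W: opp run (1,2), next='.' -> no flip
Dir E: first cell 'B' (not opp) -> no flip
Dir SW: first cell '.' (not opp) -> no flip
Dir S: opp run (2,3) capped by B -> flip
Dir SE: first cell '.' (not opp) -> no flip
All flips: (2,3)

Answer: ........
..WBB...
...B....
..BBBB..
..WWWWW.
....BB..
........
........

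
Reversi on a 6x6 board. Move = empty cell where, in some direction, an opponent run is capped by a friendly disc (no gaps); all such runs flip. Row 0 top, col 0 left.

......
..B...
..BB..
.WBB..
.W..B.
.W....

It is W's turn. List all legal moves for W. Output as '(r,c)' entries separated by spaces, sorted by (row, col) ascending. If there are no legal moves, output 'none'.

(0,1): no bracket -> illegal
(0,2): no bracket -> illegal
(0,3): no bracket -> illegal
(1,1): no bracket -> illegal
(1,3): flips 1 -> legal
(1,4): flips 2 -> legal
(2,1): no bracket -> illegal
(2,4): no bracket -> illegal
(3,4): flips 2 -> legal
(3,5): no bracket -> illegal
(4,2): no bracket -> illegal
(4,3): no bracket -> illegal
(4,5): no bracket -> illegal
(5,3): no bracket -> illegal
(5,4): no bracket -> illegal
(5,5): no bracket -> illegal

Answer: (1,3) (1,4) (3,4)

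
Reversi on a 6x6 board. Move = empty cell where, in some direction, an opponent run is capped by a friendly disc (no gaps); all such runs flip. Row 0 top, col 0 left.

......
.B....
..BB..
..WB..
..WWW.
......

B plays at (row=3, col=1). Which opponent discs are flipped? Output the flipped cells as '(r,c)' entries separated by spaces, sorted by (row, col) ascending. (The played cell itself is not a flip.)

Dir NW: first cell '.' (not opp) -> no flip
Dir N: first cell '.' (not opp) -> no flip
Dir NE: first cell 'B' (not opp) -> no flip
Dir W: first cell '.' (not opp) -> no flip
Dir E: opp run (3,2) capped by B -> flip
Dir SW: first cell '.' (not opp) -> no flip
Dir S: first cell '.' (not opp) -> no flip
Dir SE: opp run (4,2), next='.' -> no flip

Answer: (3,2)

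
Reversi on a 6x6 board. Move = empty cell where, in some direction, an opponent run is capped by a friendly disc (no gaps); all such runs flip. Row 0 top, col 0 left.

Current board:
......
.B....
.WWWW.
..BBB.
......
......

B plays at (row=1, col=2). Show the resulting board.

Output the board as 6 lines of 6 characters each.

Place B at (1,2); scan 8 dirs for brackets.
Dir NW: first cell '.' (not opp) -> no flip
Dir N: first cell '.' (not opp) -> no flip
Dir NE: first cell '.' (not opp) -> no flip
Dir W: first cell 'B' (not opp) -> no flip
Dir E: first cell '.' (not opp) -> no flip
Dir SW: opp run (2,1), next='.' -> no flip
Dir S: opp run (2,2) capped by B -> flip
Dir SE: opp run (2,3) capped by B -> flip
All flips: (2,2) (2,3)

Answer: ......
.BB...
.WBBW.
..BBB.
......
......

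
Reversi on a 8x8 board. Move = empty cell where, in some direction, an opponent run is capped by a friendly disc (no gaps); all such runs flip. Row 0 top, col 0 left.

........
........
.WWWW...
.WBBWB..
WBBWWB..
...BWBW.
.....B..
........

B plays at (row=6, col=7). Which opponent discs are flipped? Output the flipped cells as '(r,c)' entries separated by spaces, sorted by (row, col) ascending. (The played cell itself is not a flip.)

Dir NW: opp run (5,6) capped by B -> flip
Dir N: first cell '.' (not opp) -> no flip
Dir NE: edge -> no flip
Dir W: first cell '.' (not opp) -> no flip
Dir E: edge -> no flip
Dir SW: first cell '.' (not opp) -> no flip
Dir S: first cell '.' (not opp) -> no flip
Dir SE: edge -> no flip

Answer: (5,6)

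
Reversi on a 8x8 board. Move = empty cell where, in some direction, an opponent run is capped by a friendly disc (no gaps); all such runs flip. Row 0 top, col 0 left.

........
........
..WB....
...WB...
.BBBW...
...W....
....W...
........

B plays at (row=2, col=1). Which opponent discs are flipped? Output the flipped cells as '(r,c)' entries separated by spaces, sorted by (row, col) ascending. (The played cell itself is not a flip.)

Answer: (2,2)

Derivation:
Dir NW: first cell '.' (not opp) -> no flip
Dir N: first cell '.' (not opp) -> no flip
Dir NE: first cell '.' (not opp) -> no flip
Dir W: first cell '.' (not opp) -> no flip
Dir E: opp run (2,2) capped by B -> flip
Dir SW: first cell '.' (not opp) -> no flip
Dir S: first cell '.' (not opp) -> no flip
Dir SE: first cell '.' (not opp) -> no flip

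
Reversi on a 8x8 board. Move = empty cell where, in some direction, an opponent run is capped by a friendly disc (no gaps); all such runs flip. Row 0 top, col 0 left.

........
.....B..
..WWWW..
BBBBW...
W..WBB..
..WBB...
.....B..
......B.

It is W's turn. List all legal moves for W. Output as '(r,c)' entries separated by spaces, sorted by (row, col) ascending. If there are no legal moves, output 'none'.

(0,4): no bracket -> illegal
(0,5): flips 1 -> legal
(0,6): flips 1 -> legal
(1,4): no bracket -> illegal
(1,6): no bracket -> illegal
(2,0): flips 1 -> legal
(2,1): flips 1 -> legal
(2,6): no bracket -> illegal
(3,5): no bracket -> illegal
(3,6): no bracket -> illegal
(4,1): flips 1 -> legal
(4,2): flips 2 -> legal
(4,6): flips 2 -> legal
(5,5): flips 4 -> legal
(5,6): flips 1 -> legal
(6,2): no bracket -> illegal
(6,3): flips 1 -> legal
(6,4): flips 2 -> legal
(6,6): no bracket -> illegal
(6,7): no bracket -> illegal
(7,4): no bracket -> illegal
(7,5): no bracket -> illegal
(7,7): no bracket -> illegal

Answer: (0,5) (0,6) (2,0) (2,1) (4,1) (4,2) (4,6) (5,5) (5,6) (6,3) (6,4)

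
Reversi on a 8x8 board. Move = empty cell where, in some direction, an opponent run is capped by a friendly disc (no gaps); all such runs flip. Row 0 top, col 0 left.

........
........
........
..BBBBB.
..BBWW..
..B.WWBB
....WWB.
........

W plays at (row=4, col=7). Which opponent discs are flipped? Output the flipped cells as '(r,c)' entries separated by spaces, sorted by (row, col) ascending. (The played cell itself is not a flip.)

Dir NW: opp run (3,6), next='.' -> no flip
Dir N: first cell '.' (not opp) -> no flip
Dir NE: edge -> no flip
Dir W: first cell '.' (not opp) -> no flip
Dir E: edge -> no flip
Dir SW: opp run (5,6) capped by W -> flip
Dir S: opp run (5,7), next='.' -> no flip
Dir SE: edge -> no flip

Answer: (5,6)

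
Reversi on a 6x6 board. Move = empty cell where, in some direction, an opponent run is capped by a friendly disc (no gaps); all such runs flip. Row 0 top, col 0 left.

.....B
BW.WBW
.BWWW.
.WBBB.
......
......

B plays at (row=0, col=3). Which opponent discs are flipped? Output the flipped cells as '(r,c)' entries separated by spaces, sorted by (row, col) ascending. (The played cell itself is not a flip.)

Answer: (1,3) (2,3)

Derivation:
Dir NW: edge -> no flip
Dir N: edge -> no flip
Dir NE: edge -> no flip
Dir W: first cell '.' (not opp) -> no flip
Dir E: first cell '.' (not opp) -> no flip
Dir SW: first cell '.' (not opp) -> no flip
Dir S: opp run (1,3) (2,3) capped by B -> flip
Dir SE: first cell 'B' (not opp) -> no flip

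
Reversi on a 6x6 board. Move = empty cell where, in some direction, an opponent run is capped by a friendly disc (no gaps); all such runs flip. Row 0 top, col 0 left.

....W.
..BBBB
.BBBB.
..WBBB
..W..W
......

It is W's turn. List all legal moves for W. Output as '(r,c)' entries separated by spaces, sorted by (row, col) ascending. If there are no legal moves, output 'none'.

Answer: (0,1) (0,2) (0,5) (1,0) (2,5) (3,1) (4,4)

Derivation:
(0,1): flips 3 -> legal
(0,2): flips 2 -> legal
(0,3): no bracket -> illegal
(0,5): flips 2 -> legal
(1,0): flips 1 -> legal
(1,1): no bracket -> illegal
(2,0): no bracket -> illegal
(2,5): flips 1 -> legal
(3,0): no bracket -> illegal
(3,1): flips 2 -> legal
(4,3): no bracket -> illegal
(4,4): flips 3 -> legal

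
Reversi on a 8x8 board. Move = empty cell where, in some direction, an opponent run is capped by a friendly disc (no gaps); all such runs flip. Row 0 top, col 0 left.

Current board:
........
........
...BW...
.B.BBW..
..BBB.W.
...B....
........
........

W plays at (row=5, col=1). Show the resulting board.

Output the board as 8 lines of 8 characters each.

Answer: ........
........
...BW...
.B.WBW..
..WBB.W.
.W.B....
........
........

Derivation:
Place W at (5,1); scan 8 dirs for brackets.
Dir NW: first cell '.' (not opp) -> no flip
Dir N: first cell '.' (not opp) -> no flip
Dir NE: opp run (4,2) (3,3) capped by W -> flip
Dir W: first cell '.' (not opp) -> no flip
Dir E: first cell '.' (not opp) -> no flip
Dir SW: first cell '.' (not opp) -> no flip
Dir S: first cell '.' (not opp) -> no flip
Dir SE: first cell '.' (not opp) -> no flip
All flips: (3,3) (4,2)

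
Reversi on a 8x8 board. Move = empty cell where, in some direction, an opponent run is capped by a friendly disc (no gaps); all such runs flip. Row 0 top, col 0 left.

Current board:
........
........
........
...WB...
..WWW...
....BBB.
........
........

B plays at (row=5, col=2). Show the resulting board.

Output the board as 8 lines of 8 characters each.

Answer: ........
........
........
...WB...
..WBW...
..B.BBB.
........
........

Derivation:
Place B at (5,2); scan 8 dirs for brackets.
Dir NW: first cell '.' (not opp) -> no flip
Dir N: opp run (4,2), next='.' -> no flip
Dir NE: opp run (4,3) capped by B -> flip
Dir W: first cell '.' (not opp) -> no flip
Dir E: first cell '.' (not opp) -> no flip
Dir SW: first cell '.' (not opp) -> no flip
Dir S: first cell '.' (not opp) -> no flip
Dir SE: first cell '.' (not opp) -> no flip
All flips: (4,3)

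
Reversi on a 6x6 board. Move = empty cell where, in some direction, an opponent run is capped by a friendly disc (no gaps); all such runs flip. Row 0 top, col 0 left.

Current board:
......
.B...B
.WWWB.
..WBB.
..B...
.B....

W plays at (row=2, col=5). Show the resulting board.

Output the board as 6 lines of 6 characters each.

Place W at (2,5); scan 8 dirs for brackets.
Dir NW: first cell '.' (not opp) -> no flip
Dir N: opp run (1,5), next='.' -> no flip
Dir NE: edge -> no flip
Dir W: opp run (2,4) capped by W -> flip
Dir E: edge -> no flip
Dir SW: opp run (3,4), next='.' -> no flip
Dir S: first cell '.' (not opp) -> no flip
Dir SE: edge -> no flip
All flips: (2,4)

Answer: ......
.B...B
.WWWWW
..WBB.
..B...
.B....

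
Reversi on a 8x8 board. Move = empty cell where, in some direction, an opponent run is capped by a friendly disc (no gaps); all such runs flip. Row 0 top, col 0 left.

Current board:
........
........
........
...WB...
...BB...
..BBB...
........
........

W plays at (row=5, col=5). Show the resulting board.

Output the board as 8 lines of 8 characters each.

Answer: ........
........
........
...WB...
...BW...
..BBBW..
........
........

Derivation:
Place W at (5,5); scan 8 dirs for brackets.
Dir NW: opp run (4,4) capped by W -> flip
Dir N: first cell '.' (not opp) -> no flip
Dir NE: first cell '.' (not opp) -> no flip
Dir W: opp run (5,4) (5,3) (5,2), next='.' -> no flip
Dir E: first cell '.' (not opp) -> no flip
Dir SW: first cell '.' (not opp) -> no flip
Dir S: first cell '.' (not opp) -> no flip
Dir SE: first cell '.' (not opp) -> no flip
All flips: (4,4)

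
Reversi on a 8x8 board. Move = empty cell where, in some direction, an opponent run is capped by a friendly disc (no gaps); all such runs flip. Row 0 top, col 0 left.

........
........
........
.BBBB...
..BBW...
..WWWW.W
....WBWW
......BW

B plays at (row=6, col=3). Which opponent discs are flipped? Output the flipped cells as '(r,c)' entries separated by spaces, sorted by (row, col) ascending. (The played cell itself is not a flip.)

Dir NW: opp run (5,2), next='.' -> no flip
Dir N: opp run (5,3) capped by B -> flip
Dir NE: opp run (5,4), next='.' -> no flip
Dir W: first cell '.' (not opp) -> no flip
Dir E: opp run (6,4) capped by B -> flip
Dir SW: first cell '.' (not opp) -> no flip
Dir S: first cell '.' (not opp) -> no flip
Dir SE: first cell '.' (not opp) -> no flip

Answer: (5,3) (6,4)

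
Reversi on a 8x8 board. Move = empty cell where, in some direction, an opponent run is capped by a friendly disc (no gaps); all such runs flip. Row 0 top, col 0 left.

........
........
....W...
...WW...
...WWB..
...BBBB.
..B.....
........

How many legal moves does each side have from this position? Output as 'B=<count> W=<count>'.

Answer: B=6 W=7

Derivation:
-- B to move --
(1,3): no bracket -> illegal
(1,4): flips 3 -> legal
(1,5): no bracket -> illegal
(2,2): flips 2 -> legal
(2,3): flips 3 -> legal
(2,5): no bracket -> illegal
(3,2): flips 1 -> legal
(3,5): flips 1 -> legal
(4,2): flips 2 -> legal
(5,2): no bracket -> illegal
B mobility = 6
-- W to move --
(3,5): no bracket -> illegal
(3,6): no bracket -> illegal
(4,2): no bracket -> illegal
(4,6): flips 1 -> legal
(4,7): no bracket -> illegal
(5,1): no bracket -> illegal
(5,2): no bracket -> illegal
(5,7): no bracket -> illegal
(6,1): no bracket -> illegal
(6,3): flips 1 -> legal
(6,4): flips 1 -> legal
(6,5): flips 1 -> legal
(6,6): flips 1 -> legal
(6,7): flips 2 -> legal
(7,1): flips 2 -> legal
(7,2): no bracket -> illegal
(7,3): no bracket -> illegal
W mobility = 7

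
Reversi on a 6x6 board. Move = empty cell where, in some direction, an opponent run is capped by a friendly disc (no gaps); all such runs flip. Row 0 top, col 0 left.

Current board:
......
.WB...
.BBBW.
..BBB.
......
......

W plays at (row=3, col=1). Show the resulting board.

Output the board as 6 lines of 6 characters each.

Answer: ......
.WB...
.WBBW.
.WBBB.
......
......

Derivation:
Place W at (3,1); scan 8 dirs for brackets.
Dir NW: first cell '.' (not opp) -> no flip
Dir N: opp run (2,1) capped by W -> flip
Dir NE: opp run (2,2), next='.' -> no flip
Dir W: first cell '.' (not opp) -> no flip
Dir E: opp run (3,2) (3,3) (3,4), next='.' -> no flip
Dir SW: first cell '.' (not opp) -> no flip
Dir S: first cell '.' (not opp) -> no flip
Dir SE: first cell '.' (not opp) -> no flip
All flips: (2,1)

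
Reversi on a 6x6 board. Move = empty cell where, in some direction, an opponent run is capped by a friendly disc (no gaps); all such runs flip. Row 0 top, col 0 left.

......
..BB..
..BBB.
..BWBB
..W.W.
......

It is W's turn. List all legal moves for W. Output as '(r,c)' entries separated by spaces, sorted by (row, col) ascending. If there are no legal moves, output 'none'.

Answer: (0,2) (0,3) (1,1) (1,4) (1,5) (3,1)

Derivation:
(0,1): no bracket -> illegal
(0,2): flips 3 -> legal
(0,3): flips 2 -> legal
(0,4): no bracket -> illegal
(1,1): flips 1 -> legal
(1,4): flips 2 -> legal
(1,5): flips 1 -> legal
(2,1): no bracket -> illegal
(2,5): no bracket -> illegal
(3,1): flips 1 -> legal
(4,1): no bracket -> illegal
(4,3): no bracket -> illegal
(4,5): no bracket -> illegal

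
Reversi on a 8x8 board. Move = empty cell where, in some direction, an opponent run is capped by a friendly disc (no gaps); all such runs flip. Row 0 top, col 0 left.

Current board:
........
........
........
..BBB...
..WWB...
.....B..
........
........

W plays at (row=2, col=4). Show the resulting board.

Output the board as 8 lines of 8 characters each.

Place W at (2,4); scan 8 dirs for brackets.
Dir NW: first cell '.' (not opp) -> no flip
Dir N: first cell '.' (not opp) -> no flip
Dir NE: first cell '.' (not opp) -> no flip
Dir W: first cell '.' (not opp) -> no flip
Dir E: first cell '.' (not opp) -> no flip
Dir SW: opp run (3,3) capped by W -> flip
Dir S: opp run (3,4) (4,4), next='.' -> no flip
Dir SE: first cell '.' (not opp) -> no flip
All flips: (3,3)

Answer: ........
........
....W...
..BWB...
..WWB...
.....B..
........
........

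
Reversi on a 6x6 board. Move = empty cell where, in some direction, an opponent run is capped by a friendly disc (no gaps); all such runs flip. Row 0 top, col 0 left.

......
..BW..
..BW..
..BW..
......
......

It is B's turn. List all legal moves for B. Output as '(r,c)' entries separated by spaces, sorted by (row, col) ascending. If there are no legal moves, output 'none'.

Answer: (0,4) (1,4) (2,4) (3,4) (4,4)

Derivation:
(0,2): no bracket -> illegal
(0,3): no bracket -> illegal
(0,4): flips 1 -> legal
(1,4): flips 2 -> legal
(2,4): flips 1 -> legal
(3,4): flips 2 -> legal
(4,2): no bracket -> illegal
(4,3): no bracket -> illegal
(4,4): flips 1 -> legal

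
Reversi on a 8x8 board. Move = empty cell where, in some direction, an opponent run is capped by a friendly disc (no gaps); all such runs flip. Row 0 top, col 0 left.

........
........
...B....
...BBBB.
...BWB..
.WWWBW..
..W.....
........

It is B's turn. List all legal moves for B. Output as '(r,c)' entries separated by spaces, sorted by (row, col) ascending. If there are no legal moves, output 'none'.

(4,0): no bracket -> illegal
(4,1): no bracket -> illegal
(4,2): no bracket -> illegal
(4,6): no bracket -> illegal
(5,0): flips 3 -> legal
(5,6): flips 1 -> legal
(6,0): no bracket -> illegal
(6,1): flips 1 -> legal
(6,3): flips 1 -> legal
(6,4): no bracket -> illegal
(6,5): flips 1 -> legal
(6,6): flips 2 -> legal
(7,1): flips 3 -> legal
(7,2): no bracket -> illegal
(7,3): no bracket -> illegal

Answer: (5,0) (5,6) (6,1) (6,3) (6,5) (6,6) (7,1)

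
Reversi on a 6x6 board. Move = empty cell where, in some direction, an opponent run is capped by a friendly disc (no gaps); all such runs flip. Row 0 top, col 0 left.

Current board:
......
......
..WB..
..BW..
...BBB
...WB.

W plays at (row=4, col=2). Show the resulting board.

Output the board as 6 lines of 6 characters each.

Answer: ......
......
..WB..
..WW..
..WBBB
...WB.

Derivation:
Place W at (4,2); scan 8 dirs for brackets.
Dir NW: first cell '.' (not opp) -> no flip
Dir N: opp run (3,2) capped by W -> flip
Dir NE: first cell 'W' (not opp) -> no flip
Dir W: first cell '.' (not opp) -> no flip
Dir E: opp run (4,3) (4,4) (4,5), next=edge -> no flip
Dir SW: first cell '.' (not opp) -> no flip
Dir S: first cell '.' (not opp) -> no flip
Dir SE: first cell 'W' (not opp) -> no flip
All flips: (3,2)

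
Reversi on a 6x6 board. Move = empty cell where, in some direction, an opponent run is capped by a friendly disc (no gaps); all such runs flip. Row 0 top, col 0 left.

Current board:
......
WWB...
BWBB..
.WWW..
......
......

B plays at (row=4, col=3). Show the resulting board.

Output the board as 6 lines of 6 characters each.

Answer: ......
WWB...
BWBB..
.WWB..
...B..
......

Derivation:
Place B at (4,3); scan 8 dirs for brackets.
Dir NW: opp run (3,2) (2,1) (1,0), next=edge -> no flip
Dir N: opp run (3,3) capped by B -> flip
Dir NE: first cell '.' (not opp) -> no flip
Dir W: first cell '.' (not opp) -> no flip
Dir E: first cell '.' (not opp) -> no flip
Dir SW: first cell '.' (not opp) -> no flip
Dir S: first cell '.' (not opp) -> no flip
Dir SE: first cell '.' (not opp) -> no flip
All flips: (3,3)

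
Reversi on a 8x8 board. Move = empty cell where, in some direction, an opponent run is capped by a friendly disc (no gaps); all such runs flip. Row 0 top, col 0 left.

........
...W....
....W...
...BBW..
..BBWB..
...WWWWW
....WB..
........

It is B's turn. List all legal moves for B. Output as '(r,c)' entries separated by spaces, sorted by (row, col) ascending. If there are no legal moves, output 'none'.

Answer: (1,4) (1,5) (2,5) (3,6) (4,7) (6,3) (6,6) (6,7) (7,4) (7,5)

Derivation:
(0,2): no bracket -> illegal
(0,3): no bracket -> illegal
(0,4): no bracket -> illegal
(1,2): no bracket -> illegal
(1,4): flips 1 -> legal
(1,5): flips 1 -> legal
(2,2): no bracket -> illegal
(2,3): no bracket -> illegal
(2,5): flips 1 -> legal
(2,6): no bracket -> illegal
(3,6): flips 1 -> legal
(4,6): no bracket -> illegal
(4,7): flips 1 -> legal
(5,2): no bracket -> illegal
(6,2): no bracket -> illegal
(6,3): flips 3 -> legal
(6,6): flips 2 -> legal
(6,7): flips 1 -> legal
(7,3): no bracket -> illegal
(7,4): flips 3 -> legal
(7,5): flips 2 -> legal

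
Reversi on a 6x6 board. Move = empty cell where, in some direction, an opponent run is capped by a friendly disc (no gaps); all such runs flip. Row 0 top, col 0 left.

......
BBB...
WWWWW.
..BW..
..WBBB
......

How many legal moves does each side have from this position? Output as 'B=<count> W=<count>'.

Answer: B=7 W=9

Derivation:
-- B to move --
(1,3): flips 2 -> legal
(1,4): flips 1 -> legal
(1,5): no bracket -> illegal
(2,5): no bracket -> illegal
(3,0): flips 2 -> legal
(3,1): flips 1 -> legal
(3,4): flips 2 -> legal
(3,5): no bracket -> illegal
(4,1): flips 1 -> legal
(5,1): no bracket -> illegal
(5,2): flips 1 -> legal
(5,3): no bracket -> illegal
B mobility = 7
-- W to move --
(0,0): flips 2 -> legal
(0,1): flips 2 -> legal
(0,2): flips 2 -> legal
(0,3): flips 1 -> legal
(1,3): no bracket -> illegal
(3,1): flips 1 -> legal
(3,4): no bracket -> illegal
(3,5): no bracket -> illegal
(4,1): flips 1 -> legal
(5,2): no bracket -> illegal
(5,3): flips 1 -> legal
(5,4): flips 2 -> legal
(5,5): flips 1 -> legal
W mobility = 9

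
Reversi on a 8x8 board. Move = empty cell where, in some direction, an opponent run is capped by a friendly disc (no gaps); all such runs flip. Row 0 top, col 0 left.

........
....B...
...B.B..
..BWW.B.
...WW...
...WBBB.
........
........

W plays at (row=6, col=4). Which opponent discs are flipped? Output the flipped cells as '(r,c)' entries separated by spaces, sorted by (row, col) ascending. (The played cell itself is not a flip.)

Dir NW: first cell 'W' (not opp) -> no flip
Dir N: opp run (5,4) capped by W -> flip
Dir NE: opp run (5,5), next='.' -> no flip
Dir W: first cell '.' (not opp) -> no flip
Dir E: first cell '.' (not opp) -> no flip
Dir SW: first cell '.' (not opp) -> no flip
Dir S: first cell '.' (not opp) -> no flip
Dir SE: first cell '.' (not opp) -> no flip

Answer: (5,4)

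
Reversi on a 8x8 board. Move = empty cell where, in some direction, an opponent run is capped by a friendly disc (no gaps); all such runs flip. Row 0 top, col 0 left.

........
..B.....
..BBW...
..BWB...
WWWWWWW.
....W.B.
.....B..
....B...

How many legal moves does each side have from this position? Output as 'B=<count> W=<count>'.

-- B to move --
(1,3): no bracket -> illegal
(1,4): flips 1 -> legal
(1,5): no bracket -> illegal
(2,5): flips 1 -> legal
(3,0): no bracket -> illegal
(3,1): no bracket -> illegal
(3,5): no bracket -> illegal
(3,6): flips 1 -> legal
(3,7): no bracket -> illegal
(4,7): no bracket -> illegal
(5,0): flips 1 -> legal
(5,1): no bracket -> illegal
(5,2): flips 2 -> legal
(5,3): flips 2 -> legal
(5,5): flips 2 -> legal
(5,7): no bracket -> illegal
(6,3): no bracket -> illegal
(6,4): flips 2 -> legal
B mobility = 8
-- W to move --
(0,1): flips 3 -> legal
(0,2): flips 3 -> legal
(0,3): no bracket -> illegal
(1,1): flips 1 -> legal
(1,3): flips 1 -> legal
(1,4): flips 2 -> legal
(2,1): flips 3 -> legal
(2,5): flips 1 -> legal
(3,1): flips 1 -> legal
(3,5): flips 1 -> legal
(4,7): no bracket -> illegal
(5,5): no bracket -> illegal
(5,7): no bracket -> illegal
(6,3): no bracket -> illegal
(6,4): no bracket -> illegal
(6,6): flips 1 -> legal
(6,7): flips 1 -> legal
(7,3): no bracket -> illegal
(7,5): no bracket -> illegal
(7,6): flips 1 -> legal
W mobility = 12

Answer: B=8 W=12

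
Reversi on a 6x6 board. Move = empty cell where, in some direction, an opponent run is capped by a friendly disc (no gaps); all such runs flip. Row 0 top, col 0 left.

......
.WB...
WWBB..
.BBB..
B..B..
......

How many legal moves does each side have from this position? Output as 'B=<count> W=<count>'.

Answer: B=4 W=7

Derivation:
-- B to move --
(0,0): flips 1 -> legal
(0,1): flips 2 -> legal
(0,2): no bracket -> illegal
(1,0): flips 2 -> legal
(3,0): flips 1 -> legal
B mobility = 4
-- W to move --
(0,1): no bracket -> illegal
(0,2): no bracket -> illegal
(0,3): flips 1 -> legal
(1,3): flips 1 -> legal
(1,4): no bracket -> illegal
(2,4): flips 2 -> legal
(3,0): no bracket -> illegal
(3,4): no bracket -> illegal
(4,1): flips 1 -> legal
(4,2): flips 1 -> legal
(4,4): flips 2 -> legal
(5,0): no bracket -> illegal
(5,1): no bracket -> illegal
(5,2): no bracket -> illegal
(5,3): no bracket -> illegal
(5,4): flips 2 -> legal
W mobility = 7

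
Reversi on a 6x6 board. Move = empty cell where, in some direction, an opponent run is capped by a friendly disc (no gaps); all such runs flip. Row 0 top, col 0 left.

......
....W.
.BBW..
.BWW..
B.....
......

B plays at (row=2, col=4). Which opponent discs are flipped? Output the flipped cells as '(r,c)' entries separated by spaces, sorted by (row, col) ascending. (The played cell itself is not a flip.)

Dir NW: first cell '.' (not opp) -> no flip
Dir N: opp run (1,4), next='.' -> no flip
Dir NE: first cell '.' (not opp) -> no flip
Dir W: opp run (2,3) capped by B -> flip
Dir E: first cell '.' (not opp) -> no flip
Dir SW: opp run (3,3), next='.' -> no flip
Dir S: first cell '.' (not opp) -> no flip
Dir SE: first cell '.' (not opp) -> no flip

Answer: (2,3)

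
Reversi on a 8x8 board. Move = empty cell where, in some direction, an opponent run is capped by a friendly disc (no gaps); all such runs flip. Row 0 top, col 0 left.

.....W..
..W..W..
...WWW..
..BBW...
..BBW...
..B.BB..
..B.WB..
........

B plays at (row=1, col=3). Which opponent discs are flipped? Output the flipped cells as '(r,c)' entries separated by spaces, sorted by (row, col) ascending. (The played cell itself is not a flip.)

Dir NW: first cell '.' (not opp) -> no flip
Dir N: first cell '.' (not opp) -> no flip
Dir NE: first cell '.' (not opp) -> no flip
Dir W: opp run (1,2), next='.' -> no flip
Dir E: first cell '.' (not opp) -> no flip
Dir SW: first cell '.' (not opp) -> no flip
Dir S: opp run (2,3) capped by B -> flip
Dir SE: opp run (2,4), next='.' -> no flip

Answer: (2,3)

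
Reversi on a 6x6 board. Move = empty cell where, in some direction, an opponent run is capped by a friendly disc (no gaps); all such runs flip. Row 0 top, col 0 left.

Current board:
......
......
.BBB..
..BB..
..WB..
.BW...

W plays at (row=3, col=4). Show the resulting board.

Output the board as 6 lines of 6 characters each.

Answer: ......
......
.BBB..
..BBW.
..WW..
.BW...

Derivation:
Place W at (3,4); scan 8 dirs for brackets.
Dir NW: opp run (2,3), next='.' -> no flip
Dir N: first cell '.' (not opp) -> no flip
Dir NE: first cell '.' (not opp) -> no flip
Dir W: opp run (3,3) (3,2), next='.' -> no flip
Dir E: first cell '.' (not opp) -> no flip
Dir SW: opp run (4,3) capped by W -> flip
Dir S: first cell '.' (not opp) -> no flip
Dir SE: first cell '.' (not opp) -> no flip
All flips: (4,3)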